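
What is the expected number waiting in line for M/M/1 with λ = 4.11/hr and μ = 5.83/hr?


ρ = 4.11/5.83 = 0.7050
Lq = ρ²/(1−ρ) = 0.4970/0.2950 = 1.6846

Final: 1.6846


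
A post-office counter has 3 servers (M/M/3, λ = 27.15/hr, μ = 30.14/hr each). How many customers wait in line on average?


a = λ/μ = 0.9008; ρ = a/3 = 0.3003
P₀ = 0.403126
Lq = P₀·a^c·ρ / (c!·(1−ρ)²) = 0.403126·0.73094·0.3003/(6·0.48963)
= 0.03012

Final: 0.03012


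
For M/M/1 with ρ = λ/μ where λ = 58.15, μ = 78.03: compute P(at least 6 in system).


ρ = 58.15/78.03 = 0.7452
P(N ≥ n) = ρ^n = 0.7452^6 = 0.171289

Final: 0.171289


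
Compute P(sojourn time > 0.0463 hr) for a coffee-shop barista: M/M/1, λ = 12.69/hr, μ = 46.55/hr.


W ~ Exponential(μ−λ) for M/M/1.
μ − λ = 46.55 − 12.69 = 33.8600
P(W > t) = e^{−(μ−λ)t} = e^{−1.5677} = 0.208520

Final: 0.208520


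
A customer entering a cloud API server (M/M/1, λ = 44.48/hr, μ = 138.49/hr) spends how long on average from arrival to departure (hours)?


W = 1/(μ−λ) = 1/(138.49 − 44.48) = 1/94.01 = 0.01064 hr

Final: 0.01064 hr


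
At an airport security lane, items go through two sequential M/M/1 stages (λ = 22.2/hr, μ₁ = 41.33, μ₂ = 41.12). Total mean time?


Each node sees arrival rate λ = 22.2/hr (tandem ⇒ throughput preserved).
W₁ = 1/(μ₁−λ) = 1/(41.33−22.2) = 0.05227 hr
W₂ = 1/(μ₂−λ) = 1/(41.12−22.2) = 0.05285 hr
W_total = W₁ + W₂ = 0.05227 + 0.05285 = 0.10513 hr

Final: 0.10513 hr


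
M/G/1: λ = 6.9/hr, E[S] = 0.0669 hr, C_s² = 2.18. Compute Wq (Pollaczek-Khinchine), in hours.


ρ = λ·E[S] = 6.9·0.0669 = 0.4616
E[S²] = E[S]²(1+C_s²) = 0.0669²·(1+2.18) = 0.014232
Wq = λ·E[S²]/(2(1−ρ)) = 6.9·0.014232/(2·0.5384) = 0.09120 hr

Final: 0.09120 hr


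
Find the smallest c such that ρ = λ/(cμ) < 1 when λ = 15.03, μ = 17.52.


Stability requires cμ > λ ⇔ c > λ/μ.
λ/μ = 15.03/17.52 = 0.8579
Minimum integer c = ⌊0.8579⌋ + 1 = 1
Check: 1·17.52 = 17.52 > 15.03, while 0·17.52 = 0.00 ≤ 15.03

Final: 1 servers


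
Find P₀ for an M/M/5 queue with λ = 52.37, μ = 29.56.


a = λ/μ = 52.37/29.56 = 1.7717; ρ = a/c = 0.3543
Σ_{k=0}^{4} a^k/k! (terms k=0..4) = 1.00000 + 1.77165 + 1.56937 + 0.92679 + 0.41049 = 5.67831
Tail: a^5/(5!(1−ρ)) = 17.45383/(120·0.6457) = 0.22527
P₀ = 1/(5.67831 + 0.22527) = 1/5.90357 = 0.169389

Final: 0.169389


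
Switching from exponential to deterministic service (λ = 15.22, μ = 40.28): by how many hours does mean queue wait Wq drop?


ρ = 15.22/40.28 = 0.3779
Wq(M/M/1) = ρ/(μ−λ) = 0.3779/25.06 = 0.01508 hr
Wq(M/D/1) = ρ/(2(μ−λ)) = 0.007539 hr
Savings = 0.01508 − 0.007539 = 0.007539 hr

Final: 0.007539 hr


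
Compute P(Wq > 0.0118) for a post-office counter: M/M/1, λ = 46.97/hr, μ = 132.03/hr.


ρ = 46.97/132.03 = 0.3558
P(Wq > t) = ρ·e^{−(μ−λ)t} = 0.3558·e^{−1.0037}
= 0.3558·0.366518 = 0.130390

Final: 0.130390


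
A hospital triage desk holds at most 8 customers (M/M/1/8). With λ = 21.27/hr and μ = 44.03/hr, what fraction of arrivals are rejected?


ρ = λ/μ = 21.27/44.03 = 0.4831
P_K = (1−ρ)ρ^K/(1−ρ^(K+1)) = (0.5169·0.002966)/(1 − 0.001433)
= 0.001533/0.998567 = 0.001535

Final: 0.001535


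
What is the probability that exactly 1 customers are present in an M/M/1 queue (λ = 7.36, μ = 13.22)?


ρ = 7.36/13.22 = 0.5567
P_n = (1−ρ)·ρ^n = (1 − 0.5567)·0.5567^1 = 0.4433·0.556732 = 0.246781

Final: 0.246781


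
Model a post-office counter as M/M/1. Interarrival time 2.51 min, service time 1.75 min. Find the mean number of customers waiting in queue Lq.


λ = 60/2.51 = 23.9044 /hr
μ = 60/1.75 = 34.2857 /hr
ρ = λ/μ = 23.9044/34.2857 = 0.6972
Lq = ρ²/(1−ρ) = 0.4861/0.3028 = 1.6054

Final: 1.6054


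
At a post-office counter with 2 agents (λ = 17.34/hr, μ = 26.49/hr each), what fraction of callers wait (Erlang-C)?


a = λ/μ = 0.6546; ρ = a/2 = 0.3273
P₀ = 0.506826 (from M/M/c formula)
C(c,a) = [a^c/(c!(1−ρ))]·P₀ = [0.42848/(2·0.6727)]·0.506826
= 0.31848·0.506826 = 0.161413

Final: 0.161413


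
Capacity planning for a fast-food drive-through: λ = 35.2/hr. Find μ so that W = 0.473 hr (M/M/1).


W = 1/(μ−λ) ⇒ μ − λ = 1/W = 1/0.473 = 2.1142
μ = λ + 1/W = 35.2 + 2.1142 = 37.3142 per hr

Final: 37.3142 /hr


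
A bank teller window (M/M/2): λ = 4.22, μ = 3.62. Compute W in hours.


a = 1.1657; ρ = 0.5829; P₀ = 0.263525
Lq = P₀·a^c·ρ/(c!(1−ρ)²) = 0.59984
Wq = Lq/λ = 0.59984/4.22 = 0.14214 hr
W = Wq + 1/μ = 0.14214 + 0.27624 = 0.41839 hr

Final: 0.41839 hr


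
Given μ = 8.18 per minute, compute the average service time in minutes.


Mean service time = 1/μ = 1/8.18 minute = 0.12225 minute
In minutes: 0.12225 × 1 = 0.1222 min

Final: 0.1222 min


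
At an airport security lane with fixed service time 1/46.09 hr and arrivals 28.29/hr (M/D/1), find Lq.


ρ = 28.29/46.09 = 0.6138
M/D/1: Lq = ρ²/(2(1−ρ)) = 0.3767/(2·0.3862) = 0.48776

Final: 0.48776


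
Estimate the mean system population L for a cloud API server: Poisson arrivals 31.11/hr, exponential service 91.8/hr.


ρ = λ/μ = 31.11/91.8 = 0.3389
L = ρ/(1−ρ) = 0.3389/(1 − 0.3389) = 0.3389/0.6611 = 0.5126

Final: 0.5126


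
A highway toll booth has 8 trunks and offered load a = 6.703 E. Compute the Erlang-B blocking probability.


B(c,a) = (a^c/c!) / Σ_{k=0}^{c} a^k/k!
a^8/8! = 101.072552
Σ terms (k=0..8): 1.00000 + 6.70300 + 22.46510 + 50.19453 + 84.11349 + 112.76254 + 125.97455 + 120.62963 + 101.07255 = 624.915398
B = 101.072552/624.915398 = 0.161738

Final: 0.161738


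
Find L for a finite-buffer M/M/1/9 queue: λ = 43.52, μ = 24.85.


ρ = 43.52/24.85 = 1.7513
L = ρ[1 − (K+1)ρ^K + Kρ^(K+1)] / [(1−ρ)(1−ρ^(K+1))]
Numerator: 1.7513·(1 − 10·154.975285 + 9·271.409432) = 1565.550200
Denominator: (-0.7513)·(-270.409432) = 203.160728
L = 1565.550200/203.160728 = 7.7060

Final: 7.7060


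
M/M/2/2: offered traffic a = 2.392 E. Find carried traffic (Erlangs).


B(2,2.392) = 0.457526 (Erlang-B)
Carried load = a(1 − B) = 2.392·(1 − 0.457526) = 2.392·0.542474 = 1.2976 E

Final: 1.2976 Erlangs


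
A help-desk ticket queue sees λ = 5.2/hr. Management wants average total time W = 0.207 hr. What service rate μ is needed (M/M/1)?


W = 1/(μ−λ) ⇒ μ − λ = 1/W = 1/0.207 = 4.8309
μ = λ + 1/W = 5.2 + 4.8309 = 10.0309 per hr

Final: 10.0309 /hr


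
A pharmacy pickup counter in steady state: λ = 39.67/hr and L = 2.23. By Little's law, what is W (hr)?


W = L/λ = 2.23/39.67 = 0.05621 hr

Final: 0.05621 hr


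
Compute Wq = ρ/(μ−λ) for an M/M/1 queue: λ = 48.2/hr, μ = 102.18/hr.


ρ = 48.2/102.18 = 0.4717
Wq = ρ/(μ−λ) = 0.4717/(102.18 − 48.2) = 0.4717/53.98 = 0.008739 hr

Final: 0.008739 hr


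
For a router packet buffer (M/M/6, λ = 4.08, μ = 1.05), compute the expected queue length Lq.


a = λ/μ = 3.8857; ρ = a/6 = 0.6476
P₀ = 0.018989
Lq = P₀·a^c·ρ / (c!·(1−ρ)²) = 0.018989·3442.11348·0.6476/(720·0.12417)
= 0.47348

Final: 0.47348


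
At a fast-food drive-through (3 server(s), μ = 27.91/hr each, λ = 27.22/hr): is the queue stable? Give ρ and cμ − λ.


Total capacity cμ = 3·27.91 = 83.73/hr
ρ = λ/(cμ) = 27.22/83.73 = 0.3251
Stable ⇔ ρ < 1: YES
Spare capacity = cμ − λ = 83.73 − 27.22 = 56.51/hr

Final: ρ = 0.3251; stable; margin = 56.51/hr


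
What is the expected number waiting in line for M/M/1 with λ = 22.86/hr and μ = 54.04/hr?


ρ = 22.86/54.04 = 0.4230
Lq = ρ²/(1−ρ) = 0.1789/0.5770 = 0.3101

Final: 0.3101


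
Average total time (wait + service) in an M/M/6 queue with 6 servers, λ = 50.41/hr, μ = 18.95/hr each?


a = 2.6602; ρ = 0.4434; P₀ = 0.069365
Lq = P₀·a^c·ρ/(c!(1−ρ)²) = 0.04885
Wq = Lq/λ = 0.04885/50.41 = 0.0009690 hr
W = Wq + 1/μ = 0.0009690 + 0.05277 = 0.05374 hr

Final: 0.05374 hr


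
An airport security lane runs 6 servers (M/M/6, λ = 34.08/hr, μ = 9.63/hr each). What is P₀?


a = λ/μ = 34.08/9.63 = 3.5389; ρ = a/c = 0.5898
Σ_{k=0}^{5} a^k/k! (terms k=0..5) = 1.00000 + 3.53894 + 6.26205 + 7.38701 + 6.53555 + 4.62578 = 29.34933
Tail: a^6/(6!(1−ρ)) = 1964.44464/(720·0.4102) = 6.65176
P₀ = 1/(29.34933 + 6.65176) = 1/36.00109 = 0.027777

Final: 0.027777


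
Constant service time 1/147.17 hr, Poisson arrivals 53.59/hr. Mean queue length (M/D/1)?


ρ = 53.59/147.17 = 0.3641
M/D/1: Lq = ρ²/(2(1−ρ)) = 0.1326/(2·0.6359) = 0.10426

Final: 0.10426


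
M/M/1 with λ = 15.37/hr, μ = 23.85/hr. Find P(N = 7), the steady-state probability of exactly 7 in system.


ρ = 15.37/23.85 = 0.6444
P_n = (1−ρ)·ρ^n = (1 − 0.6444)·0.6444^7 = 0.3556·0.046163 = 0.016414

Final: 0.016414


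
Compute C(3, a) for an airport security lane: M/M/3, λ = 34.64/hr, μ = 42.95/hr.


a = λ/μ = 0.8065; ρ = a/3 = 0.2688
P₀ = 0.444180 (from M/M/c formula)
C(c,a) = [a^c/(c!(1−ρ))]·P₀ = [0.52462/(6·0.7312)]·0.444180
= 0.11959·0.444180 = 0.053118

Final: 0.053118


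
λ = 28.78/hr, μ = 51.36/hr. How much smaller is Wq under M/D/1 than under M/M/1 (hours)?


ρ = 28.78/51.36 = 0.5604
Wq(M/M/1) = ρ/(μ−λ) = 0.5604/22.58 = 0.02482 hr
Wq(M/D/1) = ρ/(2(μ−λ)) = 0.01241 hr
Savings = 0.02482 − 0.01241 = 0.01241 hr

Final: 0.01241 hr


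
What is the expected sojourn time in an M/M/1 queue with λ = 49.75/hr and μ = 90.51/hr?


W = 1/(μ−λ) = 1/(90.51 − 49.75) = 1/40.76 = 0.02453 hr

Final: 0.02453 hr


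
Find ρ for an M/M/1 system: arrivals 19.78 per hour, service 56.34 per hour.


ρ = λ/μ = 19.78/56.34 = 0.3511

Final: 0.3511


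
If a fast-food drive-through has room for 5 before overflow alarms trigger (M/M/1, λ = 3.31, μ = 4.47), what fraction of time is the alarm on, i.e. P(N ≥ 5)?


ρ = 3.31/4.47 = 0.7405
P(N ≥ n) = ρ^n = 0.7405^5 = 0.222640

Final: 0.222640


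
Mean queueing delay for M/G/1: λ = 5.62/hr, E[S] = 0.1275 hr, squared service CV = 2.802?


ρ = λ·E[S] = 5.62·0.1275 = 0.7166
E[S²] = E[S]²(1+C_s²) = 0.1275²·(1+2.802) = 0.061806
Wq = λ·E[S²]/(2(1−ρ)) = 5.62·0.061806/(2·0.2834) = 0.61272 hr

Final: 0.61272 hr


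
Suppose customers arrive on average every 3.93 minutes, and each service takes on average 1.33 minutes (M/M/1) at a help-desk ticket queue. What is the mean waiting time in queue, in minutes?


λ = 60/3.93 = 15.2672 /hr
μ = 60/1.33 = 45.1128 /hr
ρ = λ/μ = 15.2672/45.1128 = 0.3384
Wq = ρ/(μ−λ) = 0.3384/(45.1128−15.2672) = 0.01134 hr
In minutes: 0.01134·60 = 0.6803 min

Final: 0.6803 min


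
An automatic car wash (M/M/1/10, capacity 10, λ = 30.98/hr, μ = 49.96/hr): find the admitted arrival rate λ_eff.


ρ = 0.6201; P_K = (1−ρ)ρ^10/(1−ρ^11) = 0.003210
λ_eff = λ(1 − P_K) = 30.98·(1 − 0.003210) = 30.98·0.996790 = 30.8805 /hr

Final: 30.8805 /hr


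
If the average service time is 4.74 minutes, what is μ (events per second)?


μ = 1/(service time) in consistent units.
1 second = 0.0166667 min, so μ = 0.0166667/4.74 = 0.003516 per second

Final: 0.003516 /sec


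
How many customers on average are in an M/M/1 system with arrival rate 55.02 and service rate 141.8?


ρ = λ/μ = 55.02/141.8 = 0.3880
L = ρ/(1−ρ) = 0.3880/(1 − 0.3880) = 0.3880/0.6120 = 0.6340

Final: 0.6340


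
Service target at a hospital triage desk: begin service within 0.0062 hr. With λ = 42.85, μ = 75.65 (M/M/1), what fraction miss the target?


ρ = 42.85/75.65 = 0.5664
P(Wq > t) = ρ·e^{−(μ−λ)t} = 0.5664·e^{−0.2034}
= 0.5664·0.815984 = 0.462193

Final: 0.462193


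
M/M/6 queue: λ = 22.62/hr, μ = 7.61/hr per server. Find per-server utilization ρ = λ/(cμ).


ρ = λ/(cμ) = 22.62/(6·7.61) = 22.62/45.66 = 0.4954

Final: 0.4954


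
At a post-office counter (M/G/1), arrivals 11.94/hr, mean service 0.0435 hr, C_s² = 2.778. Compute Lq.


ρ = λ·E[S] = 11.94·0.0435 = 0.5194
Lq = ρ²(1+C_s²)/(2(1−ρ)) = 0.2698·(1+2.778)/(2·0.4806)
= 0.2698·3.7780/0.9612 = 1.06029

Final: 1.06029


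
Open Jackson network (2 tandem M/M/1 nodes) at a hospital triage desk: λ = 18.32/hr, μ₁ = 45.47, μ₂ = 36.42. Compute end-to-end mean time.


Each node sees arrival rate λ = 18.32/hr (tandem ⇒ throughput preserved).
W₁ = 1/(μ₁−λ) = 1/(45.47−18.32) = 0.03683 hr
W₂ = 1/(μ₂−λ) = 1/(36.42−18.32) = 0.05525 hr
W_total = W₁ + W₂ = 0.03683 + 0.05525 = 0.09208 hr

Final: 0.09208 hr


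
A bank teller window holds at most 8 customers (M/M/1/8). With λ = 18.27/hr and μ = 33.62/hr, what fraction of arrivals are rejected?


ρ = λ/μ = 18.27/33.62 = 0.5434
P_K = (1−ρ)ρ^K/(1−ρ^(K+1)) = (0.4566·0.007605)/(1 − 0.004133)
= 0.003472/0.995867 = 0.003487

Final: 0.003487


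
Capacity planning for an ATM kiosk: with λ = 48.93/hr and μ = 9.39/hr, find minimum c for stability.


Stability requires cμ > λ ⇔ c > λ/μ.
λ/μ = 48.93/9.39 = 5.2109
Minimum integer c = ⌊5.2109⌋ + 1 = 6
Check: 6·9.39 = 56.34 > 48.93, while 5·9.39 = 46.95 ≤ 48.93

Final: 6 servers


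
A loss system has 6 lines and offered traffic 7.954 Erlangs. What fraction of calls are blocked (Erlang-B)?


B(c,a) = (a^c/c!) / Σ_{k=0}^{c} a^k/k!
a^6/6! = 351.707009
Σ terms (k=0..6): 1.00000 + 7.95400 + 31.63306 + 83.86978 + 166.77506 + 265.30577 + 351.70701 = 908.244673
B = 351.707009/908.244673 = 0.387238

Final: 0.387238


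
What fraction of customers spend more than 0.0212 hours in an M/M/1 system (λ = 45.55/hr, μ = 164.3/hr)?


W ~ Exponential(μ−λ) for M/M/1.
μ − λ = 164.3 − 45.55 = 118.7500
P(W > t) = e^{−(μ−λ)t} = e^{−2.5175} = 0.080661

Final: 0.080661


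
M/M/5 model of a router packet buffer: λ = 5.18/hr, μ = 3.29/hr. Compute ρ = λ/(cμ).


ρ = λ/(cμ) = 5.18/(5·3.29) = 5.18/16.45 = 0.3149

Final: 0.3149


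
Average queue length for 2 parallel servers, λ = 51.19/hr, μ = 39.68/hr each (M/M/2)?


a = λ/μ = 1.2901; ρ = a/2 = 0.6450
P₀ = 0.215779
Lq = P₀·a^c·ρ / (c!·(1−ρ)²) = 0.215779·1.66428·0.6450/(2·0.12600)
= 0.91922

Final: 0.91922


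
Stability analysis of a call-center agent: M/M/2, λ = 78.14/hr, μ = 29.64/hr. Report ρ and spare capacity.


Total capacity cμ = 2·29.64 = 59.28/hr
ρ = λ/(cμ) = 78.14/59.28 = 1.3182
Stable ⇔ ρ < 1: NO
Spare capacity = cμ − λ = 59.28 − 78.14 = -18.86/hr

Final: ρ = 1.3182; unstable; margin = -18.86/hr


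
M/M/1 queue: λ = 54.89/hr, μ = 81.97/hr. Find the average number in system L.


ρ = λ/μ = 54.89/81.97 = 0.6696
L = ρ/(1−ρ) = 0.6696/(1 − 0.6696) = 0.6696/0.3304 = 2.0270

Final: 2.0270


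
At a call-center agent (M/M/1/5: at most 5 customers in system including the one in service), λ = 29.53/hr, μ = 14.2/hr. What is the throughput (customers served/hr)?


ρ = 2.0796; P_K = (1−ρ)ρ^5/(1−ρ^6) = 0.525632
λ_eff = λ(1 − P_K) = 29.53·(1 − 0.525632) = 29.53·0.474368 = 14.0081 /hr

Final: 14.0081 /hr


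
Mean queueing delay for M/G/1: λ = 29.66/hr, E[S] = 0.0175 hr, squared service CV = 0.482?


ρ = λ·E[S] = 29.66·0.0175 = 0.5191
E[S²] = E[S]²(1+C_s²) = 0.0175²·(1+0.482) = 0.0004539
Wq = λ·E[S²]/(2(1−ρ)) = 29.66·0.0004539/(2·0.4809) = 0.01399 hr

Final: 0.01399 hr


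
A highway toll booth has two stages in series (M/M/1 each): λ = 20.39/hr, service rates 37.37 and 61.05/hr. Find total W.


Each node sees arrival rate λ = 20.39/hr (tandem ⇒ throughput preserved).
W₁ = 1/(μ₁−λ) = 1/(37.37−20.39) = 0.05889 hr
W₂ = 1/(μ₂−λ) = 1/(61.05−20.39) = 0.02459 hr
W_total = W₁ + W₂ = 0.05889 + 0.02459 = 0.08349 hr

Final: 0.08349 hr


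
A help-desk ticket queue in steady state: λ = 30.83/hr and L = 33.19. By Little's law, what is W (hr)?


W = L/λ = 33.19/30.83 = 1.0765 hr

Final: 1.0765 hr


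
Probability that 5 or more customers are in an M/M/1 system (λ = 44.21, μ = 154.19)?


ρ = 44.21/154.19 = 0.2867
P(N ≥ n) = ρ^n = 0.2867^5 = 0.001938

Final: 0.001938


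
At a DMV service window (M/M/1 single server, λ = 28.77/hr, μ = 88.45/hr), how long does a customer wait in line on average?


ρ = 28.77/88.45 = 0.3253
Wq = ρ/(μ−λ) = 0.3253/(88.45 − 28.77) = 0.3253/59.68 = 0.005450 hr

Final: 0.005450 hr


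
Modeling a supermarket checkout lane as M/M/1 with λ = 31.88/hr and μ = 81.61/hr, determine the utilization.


ρ = λ/μ = 31.88/81.61 = 0.3906

Final: 0.3906


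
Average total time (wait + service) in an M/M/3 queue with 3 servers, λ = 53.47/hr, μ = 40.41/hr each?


a = 1.3232; ρ = 0.4411; P₀ = 0.257109
Lq = P₀·a^c·ρ/(c!(1−ρ)²) = 0.14015
Wq = Lq/λ = 0.14015/53.47 = 0.002621 hr
W = Wq + 1/μ = 0.002621 + 0.02475 = 0.02737 hr

Final: 0.02737 hr


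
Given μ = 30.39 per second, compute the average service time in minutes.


Mean service time = 1/μ = 1/30.39 second = 0.03291 second
In minutes: 0.03291 × 0.0166667 = 0.0005484 min

Final: 0.0005484 min


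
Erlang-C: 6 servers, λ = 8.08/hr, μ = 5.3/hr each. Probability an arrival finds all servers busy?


a = λ/μ = 1.5245; ρ = a/6 = 0.2541
P₀ = 0.217663 (from M/M/c formula)
C(c,a) = [a^c/(c!(1−ρ))]·P₀ = [12.55489/(720·0.7459)]·0.217663
= 0.02338·0.217663 = 0.005088

Final: 0.005088


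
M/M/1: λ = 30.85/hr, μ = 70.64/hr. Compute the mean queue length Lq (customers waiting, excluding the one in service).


ρ = 30.85/70.64 = 0.4367
Lq = ρ²/(1−ρ) = 0.1907/0.5633 = 0.3386

Final: 0.3386


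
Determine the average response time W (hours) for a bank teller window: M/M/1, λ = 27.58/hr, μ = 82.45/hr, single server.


W = 1/(μ−λ) = 1/(82.45 − 27.58) = 1/54.87 = 0.01822 hr

Final: 0.01822 hr


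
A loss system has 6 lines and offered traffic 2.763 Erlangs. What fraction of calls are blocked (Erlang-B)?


B(c,a) = (a^c/c!) / Σ_{k=0}^{c} a^k/k!
a^6/6! = 0.617949
Σ terms (k=0..6): 1.00000 + 2.76300 + 3.81708 + 3.51553 + 2.42836 + 1.34191 + 0.61795 = 15.483834
B = 0.617949/15.483834 = 0.039909

Final: 0.039909


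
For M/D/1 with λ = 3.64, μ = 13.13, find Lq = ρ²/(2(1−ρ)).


ρ = 3.64/13.13 = 0.2772
M/D/1: Lq = ρ²/(2(1−ρ)) = 0.07686/(2·0.7228) = 0.05317

Final: 0.05317


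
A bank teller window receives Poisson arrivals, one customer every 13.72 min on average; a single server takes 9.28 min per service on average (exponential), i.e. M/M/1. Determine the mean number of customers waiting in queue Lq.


λ = 60/13.72 = 4.3732 /hr
μ = 60/9.28 = 6.4655 /hr
ρ = λ/μ = 4.3732/6.4655 = 0.6764
Lq = ρ²/(1−ρ) = 0.4575/0.3236 = 1.4137

Final: 1.4137


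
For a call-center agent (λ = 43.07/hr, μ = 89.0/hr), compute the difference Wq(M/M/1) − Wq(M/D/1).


ρ = 43.07/89.0 = 0.4839
Wq(M/M/1) = ρ/(μ−λ) = 0.4839/45.93 = 0.01054 hr
Wq(M/D/1) = ρ/(2(μ−λ)) = 0.005268 hr
Savings = 0.01054 − 0.005268 = 0.005268 hr

Final: 0.005268 hr


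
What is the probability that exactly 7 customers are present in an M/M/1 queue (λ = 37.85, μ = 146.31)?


ρ = 37.85/146.31 = 0.2587
P_n = (1−ρ)·ρ^n = (1 − 0.2587)·0.2587^7 = 0.7413·0.00007754 = 0.00005748

Final: 0.00005748


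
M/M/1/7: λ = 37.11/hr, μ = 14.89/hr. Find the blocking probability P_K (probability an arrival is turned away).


ρ = λ/μ = 37.11/14.89 = 2.4923
P_K = (1−ρ)ρ^K/(1−ρ^(K+1)) = (-1.4923·597.274256)/(1 − 1488.572710)
= -891.298454/-1487.572710 = 0.599163

Final: 0.599163


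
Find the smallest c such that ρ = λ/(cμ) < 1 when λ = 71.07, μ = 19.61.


Stability requires cμ > λ ⇔ c > λ/μ.
λ/μ = 71.07/19.61 = 3.6242
Minimum integer c = ⌊3.6242⌋ + 1 = 4
Check: 4·19.61 = 78.44 > 71.07, while 3·19.61 = 58.83 ≤ 71.07

Final: 4 servers


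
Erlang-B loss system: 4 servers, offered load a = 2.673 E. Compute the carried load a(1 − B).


B(4,2.673) = 0.169413 (Erlang-B)
Carried load = a(1 − B) = 2.673·(1 − 0.169413) = 2.673·0.830587 = 2.2202 E

Final: 2.2202 Erlangs


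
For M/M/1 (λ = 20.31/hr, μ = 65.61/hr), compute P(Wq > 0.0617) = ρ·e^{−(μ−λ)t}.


ρ = 20.31/65.61 = 0.3096
P(Wq > t) = ρ·e^{−(μ−λ)t} = 0.3096·e^{−2.7950}
= 0.3096·0.061114 = 0.018918

Final: 0.018918


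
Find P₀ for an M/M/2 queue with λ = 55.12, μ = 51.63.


a = λ/μ = 55.12/51.63 = 1.0676; ρ = a/c = 0.5338
Σ_{k=0}^{1} a^k/k! (terms k=0..1) = 1.00000 + 1.06760 = 2.06760
Tail: a^2/(2!(1−ρ)) = 1.13976/(2·0.4662) = 1.22239
P₀ = 1/(2.06760 + 1.22239) = 1/3.28999 = 0.303953

Final: 0.303953


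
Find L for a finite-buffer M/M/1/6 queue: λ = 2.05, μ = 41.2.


ρ = 2.05/41.2 = 0.04976
L = ρ[1 − (K+1)ρ^K + Kρ^(K+1)] / [(1−ρ)(1−ρ^(K+1))]
Numerator: 0.04976·(1 − 7·0.00000001518 + 6·7.551e-10) = 0.049757
Denominator: (0.9502)·(1.000000) = 0.950243
L = 0.049757/0.950243 = 0.05236

Final: 0.05236


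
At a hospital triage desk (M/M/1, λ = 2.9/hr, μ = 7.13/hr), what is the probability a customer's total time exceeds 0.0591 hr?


W ~ Exponential(μ−λ) for M/M/1.
μ − λ = 7.13 − 2.9 = 4.2300
P(W > t) = e^{−(μ−λ)t} = e^{−0.2500} = 0.778806

Final: 0.778806


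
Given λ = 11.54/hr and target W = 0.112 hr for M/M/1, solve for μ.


W = 1/(μ−λ) ⇒ μ − λ = 1/W = 1/0.112 = 8.9286
μ = λ + 1/W = 11.54 + 8.9286 = 20.4686 per hr

Final: 20.4686 /hr


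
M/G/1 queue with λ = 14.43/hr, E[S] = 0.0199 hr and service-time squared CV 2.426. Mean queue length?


ρ = λ·E[S] = 14.43·0.0199 = 0.2872
Lq = ρ²(1+C_s²)/(2(1−ρ)) = 0.08246·(1+2.426)/(2·0.7128)
= 0.08246·3.4260/1.4257 = 0.19815

Final: 0.19815


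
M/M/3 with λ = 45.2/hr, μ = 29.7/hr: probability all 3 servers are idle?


a = λ/μ = 45.2/29.7 = 1.5219; ρ = a/c = 0.5073
Σ_{k=0}^{2} a^k/k! (terms k=0..2) = 1.00000 + 1.52189 + 1.15807 = 3.67995
Tail: a^3/(3!(1−ρ)) = 3.52489/(6·0.4927) = 1.19236
P₀ = 1/(3.67995 + 1.19236) = 1/4.87231 = 0.205241

Final: 0.205241


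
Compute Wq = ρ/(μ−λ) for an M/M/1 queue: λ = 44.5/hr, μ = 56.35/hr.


ρ = 44.5/56.35 = 0.7897
Wq = ρ/(μ−λ) = 0.7897/(56.35 − 44.5) = 0.7897/11.85 = 0.06664 hr

Final: 0.06664 hr


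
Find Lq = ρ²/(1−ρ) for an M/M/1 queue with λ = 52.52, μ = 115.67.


ρ = 52.52/115.67 = 0.4541
Lq = ρ²/(1−ρ) = 0.2062/0.5459 = 0.3776

Final: 0.3776


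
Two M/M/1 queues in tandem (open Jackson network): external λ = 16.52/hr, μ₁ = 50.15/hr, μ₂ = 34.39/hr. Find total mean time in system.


Each node sees arrival rate λ = 16.52/hr (tandem ⇒ throughput preserved).
W₁ = 1/(μ₁−λ) = 1/(50.15−16.52) = 0.02974 hr
W₂ = 1/(μ₂−λ) = 1/(34.39−16.52) = 0.05596 hr
W_total = W₁ + W₂ = 0.02974 + 0.05596 = 0.08570 hr

Final: 0.08570 hr


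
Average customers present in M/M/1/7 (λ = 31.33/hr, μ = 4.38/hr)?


ρ = 31.33/4.38 = 7.1530
L = ρ[1 − (K+1)ρ^K + Kρ^(K+1)] / [(1−ρ)(1−ρ^(K+1))]
Numerator: 7.1530·(1 − 8·958084.889341 + 7·6853150.589737) = 288317372.260464
Denominator: (-6.1530)·(-6853149.589737) = 42167210.375208
L = 288317372.260464/42167210.375208 = 6.8375

Final: 6.8375


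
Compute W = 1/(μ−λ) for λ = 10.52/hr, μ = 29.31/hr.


W = 1/(μ−λ) = 1/(29.31 − 10.52) = 1/18.79 = 0.05322 hr

Final: 0.05322 hr


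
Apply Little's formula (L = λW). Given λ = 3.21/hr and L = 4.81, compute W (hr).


W = L/λ = 4.81/3.21 = 1.4984 hr

Final: 1.4984 hr


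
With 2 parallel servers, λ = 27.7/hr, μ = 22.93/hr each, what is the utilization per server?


ρ = λ/(cμ) = 27.7/(2·22.93) = 27.7/45.86 = 0.6040

Final: 0.6040


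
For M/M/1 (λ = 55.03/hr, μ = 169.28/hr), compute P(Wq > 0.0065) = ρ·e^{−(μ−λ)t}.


ρ = 55.03/169.28 = 0.3251
P(Wq > t) = ρ·e^{−(μ−λ)t} = 0.3251·e^{−0.7426}
= 0.3251·0.475863 = 0.154695

Final: 0.154695


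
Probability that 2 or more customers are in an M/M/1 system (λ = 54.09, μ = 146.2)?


ρ = 54.09/146.2 = 0.3700
P(N ≥ n) = ρ^n = 0.3700^2 = 0.136880

Final: 0.136880


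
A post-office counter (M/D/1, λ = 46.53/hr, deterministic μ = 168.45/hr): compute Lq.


ρ = 46.53/168.45 = 0.2762
M/D/1: Lq = ρ²/(2(1−ρ)) = 0.07630/(2·0.7238) = 0.05271

Final: 0.05271


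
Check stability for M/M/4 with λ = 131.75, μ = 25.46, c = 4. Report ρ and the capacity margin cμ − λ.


Total capacity cμ = 4·25.46 = 101.84/hr
ρ = λ/(cμ) = 131.75/101.84 = 1.2937
Stable ⇔ ρ < 1: NO
Spare capacity = cμ − λ = 101.84 − 131.75 = -29.91/hr

Final: ρ = 1.2937; unstable; margin = -29.91/hr


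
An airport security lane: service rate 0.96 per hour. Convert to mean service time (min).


Mean service time = 1/μ = 1/0.96 hour = 1.04167 hour
In minutes: 1.04167 × 60 = 62.5000 min

Final: 62.5000 min


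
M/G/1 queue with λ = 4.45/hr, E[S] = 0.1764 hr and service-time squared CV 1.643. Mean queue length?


ρ = λ·E[S] = 4.45·0.1764 = 0.7850
Lq = ρ²(1+C_s²)/(2(1−ρ)) = 0.6162·(1+1.643)/(2·0.2150)
= 0.6162·2.6430/0.4300 = 3.78709

Final: 3.78709


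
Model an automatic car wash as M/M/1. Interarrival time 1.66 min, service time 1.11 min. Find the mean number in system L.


λ = 60/1.66 = 36.1446 /hr
μ = 60/1.11 = 54.0541 /hr
ρ = λ/μ = 36.1446/54.0541 = 0.6687
L = ρ/(1−ρ) = 0.6687/0.3313 = 2.0182

Final: 2.0182


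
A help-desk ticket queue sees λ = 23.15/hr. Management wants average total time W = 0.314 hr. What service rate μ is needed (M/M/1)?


W = 1/(μ−λ) ⇒ μ − λ = 1/W = 1/0.314 = 3.1847
μ = λ + 1/W = 23.15 + 3.1847 = 26.3347 per hr

Final: 26.3347 /hr


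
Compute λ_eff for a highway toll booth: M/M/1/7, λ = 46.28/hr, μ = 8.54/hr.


ρ = 5.4192; P_K = (1−ρ)ρ^7/(1−ρ^8) = 0.815472
λ_eff = λ(1 − P_K) = 46.28·(1 − 0.815472) = 46.28·0.184528 = 8.5399 /hr

Final: 8.5399 /hr


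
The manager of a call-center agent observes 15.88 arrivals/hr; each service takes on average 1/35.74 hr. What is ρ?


ρ = λ/μ = 15.88/35.74 = 0.4443

Final: 0.4443


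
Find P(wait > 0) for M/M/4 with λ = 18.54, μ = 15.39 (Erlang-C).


a = λ/μ = 1.2047; ρ = a/4 = 0.3012
P₀ = 0.298752 (from M/M/c formula)
C(c,a) = [a^c/(c!(1−ρ))]·P₀ = [2.10613/(24·0.6988)]·0.298752
= 0.12557·0.298752 = 0.037516

Final: 0.037516


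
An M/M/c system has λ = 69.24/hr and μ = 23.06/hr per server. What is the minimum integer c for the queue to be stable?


Stability requires cμ > λ ⇔ c > λ/μ.
λ/μ = 69.24/23.06 = 3.0026
Minimum integer c = ⌊3.0026⌋ + 1 = 4
Check: 4·23.06 = 92.24 > 69.24, while 3·23.06 = 69.18 ≤ 69.24

Final: 4 servers


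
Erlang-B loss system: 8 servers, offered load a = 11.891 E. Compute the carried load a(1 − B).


B(8,11.891) = 0.418515 (Erlang-B)
Carried load = a(1 − B) = 11.891·(1 − 0.418515) = 11.891·0.581485 = 6.9144 E

Final: 6.9144 Erlangs


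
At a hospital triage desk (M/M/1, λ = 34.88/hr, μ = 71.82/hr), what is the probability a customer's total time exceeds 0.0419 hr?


W ~ Exponential(μ−λ) for M/M/1.
μ − λ = 71.82 − 34.88 = 36.9400
P(W > t) = e^{−(μ−λ)t} = e^{−1.5478} = 0.212718

Final: 0.212718


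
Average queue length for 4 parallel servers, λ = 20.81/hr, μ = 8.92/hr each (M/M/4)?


a = λ/μ = 2.3330; ρ = a/4 = 0.5832
P₀ = 0.089829
Lq = P₀·a^c·ρ / (c!·(1−ρ)²) = 0.089829·29.62299·0.5832/(24·0.17369)
= 0.37232

Final: 0.37232


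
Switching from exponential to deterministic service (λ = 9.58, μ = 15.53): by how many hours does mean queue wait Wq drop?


ρ = 9.58/15.53 = 0.6169
Wq(M/M/1) = ρ/(μ−λ) = 0.6169/5.95 = 0.10368 hr
Wq(M/D/1) = ρ/(2(μ−λ)) = 0.05184 hr
Savings = 0.10368 − 0.05184 = 0.05184 hr

Final: 0.05184 hr


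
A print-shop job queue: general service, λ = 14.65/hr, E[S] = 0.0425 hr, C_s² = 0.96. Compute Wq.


ρ = λ·E[S] = 14.65·0.0425 = 0.6226
E[S²] = E[S]²(1+C_s²) = 0.0425²·(1+0.96) = 0.003540
Wq = λ·E[S²]/(2(1−ρ)) = 14.65·0.003540/(2·0.3774) = 0.06872 hr

Final: 0.06872 hr


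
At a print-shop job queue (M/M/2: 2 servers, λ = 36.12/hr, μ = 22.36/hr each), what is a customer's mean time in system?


a = 1.6154; ρ = 0.8077; P₀ = 0.106383
Lq = P₀·a^c·ρ/(c!(1−ρ)²) = 3.03142
Wq = Lq/λ = 3.03142/36.12 = 0.08393 hr
W = Wq + 1/μ = 0.08393 + 0.04472 = 0.12865 hr

Final: 0.12865 hr


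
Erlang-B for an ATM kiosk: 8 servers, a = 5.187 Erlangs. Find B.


B(c,a) = (a^c/c!) / Σ_{k=0}^{c} a^k/k!
a^8/8! = 12.995993
Σ terms (k=0..8): 1.00000 + 5.18700 + 13.45248 + 23.25935 + 30.16156 + 31.28960 + 27.04986 + 20.04394 + 12.99599 = 164.439781
B = 12.995993/164.439781 = 0.079032

Final: 0.079032


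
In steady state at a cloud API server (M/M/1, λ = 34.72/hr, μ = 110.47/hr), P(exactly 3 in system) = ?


ρ = 34.72/110.47 = 0.3143
P_n = (1−ρ)·ρ^n = (1 − 0.3143)·0.3143^3 = 0.6857·0.031046 = 0.021288

Final: 0.021288


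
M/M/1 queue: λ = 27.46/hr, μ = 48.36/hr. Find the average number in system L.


ρ = λ/μ = 27.46/48.36 = 0.5678
L = ρ/(1−ρ) = 0.5678/(1 − 0.5678) = 0.5678/0.4322 = 1.3139

Final: 1.3139


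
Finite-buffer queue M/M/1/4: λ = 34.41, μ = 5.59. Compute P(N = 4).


ρ = λ/μ = 34.41/5.59 = 6.1556
P_K = (1−ρ)ρ^K/(1−ρ^(K+1)) = (-5.1556·1435.791768)/(1 − 8838.210148)
= -7402.418380/-8837.210148 = 0.837642

Final: 0.837642


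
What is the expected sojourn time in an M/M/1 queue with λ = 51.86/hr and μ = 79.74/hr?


W = 1/(μ−λ) = 1/(79.74 − 51.86) = 1/27.88 = 0.03587 hr

Final: 0.03587 hr


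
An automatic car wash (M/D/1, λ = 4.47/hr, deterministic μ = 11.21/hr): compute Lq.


ρ = 4.47/11.21 = 0.3988
M/D/1: Lq = ρ²/(2(1−ρ)) = 0.1590/(2·0.6012) = 0.13223

Final: 0.13223


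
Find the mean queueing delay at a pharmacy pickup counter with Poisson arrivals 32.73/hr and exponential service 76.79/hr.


ρ = 32.73/76.79 = 0.4262
Wq = ρ/(μ−λ) = 0.4262/(76.79 − 32.73) = 0.4262/44.06 = 0.009674 hr

Final: 0.009674 hr


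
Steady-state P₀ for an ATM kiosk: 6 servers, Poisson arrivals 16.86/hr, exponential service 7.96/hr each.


a = λ/μ = 16.86/7.96 = 2.1181; ρ = a/c = 0.3530
Σ_{k=0}^{5} a^k/k! (terms k=0..5) = 1.00000 + 2.11809 + 2.24315 + 1.58373 + 0.83862 + 0.35526 = 8.13886
Tail: a^6/(6!(1−ρ)) = 90.29569/(720·0.6470) = 0.19384
P₀ = 1/(8.13886 + 0.19384) = 1/8.33270 = 0.120009

Final: 0.120009


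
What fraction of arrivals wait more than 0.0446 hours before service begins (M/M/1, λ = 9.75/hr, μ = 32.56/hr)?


ρ = 9.75/32.56 = 0.2994
P(Wq > t) = ρ·e^{−(μ−λ)t} = 0.2994·e^{−1.0173}
= 0.2994·0.361560 = 0.108268

Final: 0.108268


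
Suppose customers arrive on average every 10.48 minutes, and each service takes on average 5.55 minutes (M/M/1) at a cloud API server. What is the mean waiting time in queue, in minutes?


λ = 60/10.48 = 5.7252 /hr
μ = 60/5.55 = 10.8108 /hr
ρ = λ/μ = 5.7252/10.8108 = 0.5296
Wq = ρ/(μ−λ) = 0.5296/(10.8108−5.7252) = 0.10413 hr
In minutes: 0.10413·60 = 6.248 min

Final: 6.248 min


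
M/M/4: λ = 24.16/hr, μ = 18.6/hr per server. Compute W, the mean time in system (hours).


a = 1.2989; ρ = 0.3247; P₀ = 0.271486
Lq = P₀·a^c·ρ/(c!(1−ρ)²) = 0.02293
Wq = Lq/λ = 0.02293/24.16 = 0.0009492 hr
W = Wq + 1/μ = 0.0009492 + 0.05376 = 0.05471 hr

Final: 0.05471 hr


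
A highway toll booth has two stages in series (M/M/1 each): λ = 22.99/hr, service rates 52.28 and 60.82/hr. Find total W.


Each node sees arrival rate λ = 22.99/hr (tandem ⇒ throughput preserved).
W₁ = 1/(μ₁−λ) = 1/(52.28−22.99) = 0.03414 hr
W₂ = 1/(μ₂−λ) = 1/(60.82−22.99) = 0.02643 hr
W_total = W₁ + W₂ = 0.03414 + 0.02643 = 0.06058 hr

Final: 0.06058 hr


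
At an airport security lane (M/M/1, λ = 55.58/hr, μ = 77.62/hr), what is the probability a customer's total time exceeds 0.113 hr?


W ~ Exponential(μ−λ) for M/M/1.
μ − λ = 77.62 − 55.58 = 22.0400
P(W > t) = e^{−(μ−λ)t} = e^{−2.4905} = 0.082867

Final: 0.082867


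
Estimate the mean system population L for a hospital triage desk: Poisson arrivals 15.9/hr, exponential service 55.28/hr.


ρ = λ/μ = 15.9/55.28 = 0.2876
L = ρ/(1−ρ) = 0.2876/(1 − 0.2876) = 0.2876/0.7124 = 0.4038

Final: 0.4038


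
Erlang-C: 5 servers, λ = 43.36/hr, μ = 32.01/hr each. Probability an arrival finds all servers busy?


a = λ/μ = 1.3546; ρ = a/5 = 0.2709
P₀ = 0.257820 (from M/M/c formula)
C(c,a) = [a^c/(c!(1−ρ))]·P₀ = [4.56056/(120·0.7291)]·0.257820
= 0.05213·0.257820 = 0.013439

Final: 0.013439


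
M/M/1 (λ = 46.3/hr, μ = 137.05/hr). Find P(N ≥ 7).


ρ = 46.3/137.05 = 0.3378
P(N ≥ n) = ρ^n = 0.3378^7 = 0.0005022

Final: 0.0005022


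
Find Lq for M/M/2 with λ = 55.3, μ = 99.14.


a = λ/μ = 0.5578; ρ = a/2 = 0.2789
P₀ = 0.563846
Lq = P₀·a^c·ρ / (c!·(1−ρ)²) = 0.563846·0.31114·0.2789/(2·0.51999)
= 0.04705

Final: 0.04705


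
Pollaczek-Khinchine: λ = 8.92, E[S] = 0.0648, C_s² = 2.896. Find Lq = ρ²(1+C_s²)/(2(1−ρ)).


ρ = λ·E[S] = 8.92·0.0648 = 0.5780
Lq = ρ²(1+C_s²)/(2(1−ρ)) = 0.3341·(1+2.896)/(2·0.4220)
= 0.3341·3.8960/0.8440 = 1.54231

Final: 1.54231


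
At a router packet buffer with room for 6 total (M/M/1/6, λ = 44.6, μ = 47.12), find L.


ρ = 44.6/47.12 = 0.9465
L = ρ[1 − (K+1)ρ^K + Kρ^(K+1)] / [(1−ρ)(1−ρ^(K+1))]
Numerator: 0.9465·(1 − 7·0.719080 + 6·0.680624) = 0.047495
Denominator: (0.05348)·(0.319376) = 0.017080
L = 0.047495/0.017080 = 2.7807

Final: 2.7807


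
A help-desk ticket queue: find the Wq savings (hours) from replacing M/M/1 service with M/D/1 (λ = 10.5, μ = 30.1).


ρ = 10.5/30.1 = 0.3488
Wq(M/M/1) = ρ/(μ−λ) = 0.3488/19.60 = 0.01780 hr
Wq(M/D/1) = ρ/(2(μ−λ)) = 0.008899 hr
Savings = 0.01780 − 0.008899 = 0.008899 hr

Final: 0.008899 hr


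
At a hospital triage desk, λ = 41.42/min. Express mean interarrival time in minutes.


Mean interarrival time = 1/λ = 1/41.42 minute = 0.02414 minute
In minutes: 0.02414 × 1 = 0.02414 min

Final: 0.02414 min


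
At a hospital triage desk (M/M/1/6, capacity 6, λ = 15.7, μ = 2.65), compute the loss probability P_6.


ρ = λ/μ = 15.7/2.65 = 5.9245
P_K = (1−ρ)ρ^K/(1−ρ^(K+1)) = (-4.9245·43243.682578)/(1 − 256198.421313)
= -212954.738735/-256197.421313 = 0.831213

Final: 0.831213


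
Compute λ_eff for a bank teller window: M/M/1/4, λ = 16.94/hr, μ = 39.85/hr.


ρ = 0.4251; P_K = (1−ρ)ρ^4/(1−ρ^5) = 0.019037
λ_eff = λ(1 − P_K) = 16.94·(1 − 0.019037) = 16.94·0.980963 = 16.6175 /hr

Final: 16.6175 /hr


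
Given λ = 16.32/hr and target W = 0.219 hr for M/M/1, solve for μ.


W = 1/(μ−λ) ⇒ μ − λ = 1/W = 1/0.219 = 4.5662
μ = λ + 1/W = 16.32 + 4.5662 = 20.8862 per hr

Final: 20.8862 /hr


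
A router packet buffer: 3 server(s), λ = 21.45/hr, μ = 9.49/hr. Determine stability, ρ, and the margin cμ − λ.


Total capacity cμ = 3·9.49 = 28.47/hr
ρ = λ/(cμ) = 21.45/28.47 = 0.7534
Stable ⇔ ρ < 1: YES
Spare capacity = cμ − λ = 28.47 − 21.45 = 7.02/hr

Final: ρ = 0.7534; stable; margin = 7.02/hr


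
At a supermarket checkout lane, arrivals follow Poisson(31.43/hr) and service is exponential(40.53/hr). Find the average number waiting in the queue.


ρ = 31.43/40.53 = 0.7755
Lq = ρ²/(1−ρ) = 0.6014/0.2245 = 2.6784

Final: 2.6784


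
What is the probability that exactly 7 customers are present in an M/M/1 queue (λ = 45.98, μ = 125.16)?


ρ = 45.98/125.16 = 0.3674
P_n = (1−ρ)·ρ^n = (1 − 0.3674)·0.3674^7 = 0.6326·0.0009031 = 0.0005713

Final: 0.0005713


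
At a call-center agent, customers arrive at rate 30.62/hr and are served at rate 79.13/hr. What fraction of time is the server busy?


ρ = λ/μ = 30.62/79.13 = 0.3870

Final: 0.3870


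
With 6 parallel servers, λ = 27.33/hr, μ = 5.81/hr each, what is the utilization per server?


ρ = λ/(cμ) = 27.33/(6·5.81) = 27.33/34.86 = 0.7840

Final: 0.7840


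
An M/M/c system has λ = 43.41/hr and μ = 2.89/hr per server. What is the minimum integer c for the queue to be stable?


Stability requires cμ > λ ⇔ c > λ/μ.
λ/μ = 43.41/2.89 = 15.0208
Minimum integer c = ⌊15.0208⌋ + 1 = 16
Check: 16·2.89 = 46.24 > 43.41, while 15·2.89 = 43.35 ≤ 43.41

Final: 16 servers


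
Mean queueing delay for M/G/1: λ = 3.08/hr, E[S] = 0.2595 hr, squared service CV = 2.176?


ρ = λ·E[S] = 3.08·0.2595 = 0.7993
E[S²] = E[S]²(1+C_s²) = 0.2595²·(1+2.176) = 0.213873
Wq = λ·E[S²]/(2(1−ρ)) = 3.08·0.213873/(2·0.2007) = 1.64075 hr

Final: 1.64075 hr


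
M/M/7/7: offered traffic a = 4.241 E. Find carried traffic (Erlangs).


B(7,4.241) = 0.075514 (Erlang-B)
Carried load = a(1 − B) = 4.241·(1 − 0.075514) = 4.241·0.924486 = 3.9207 E

Final: 3.9207 Erlangs


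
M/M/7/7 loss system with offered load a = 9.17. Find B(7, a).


B(c,a) = (a^c/c!) / Σ_{k=0}^{c} a^k/k!
a^7/7! = 1081.819520
Σ terms (k=0..7): 1.00000 + 9.17000 + 42.04445 + 128.51587 + 294.62263 + 540.33790 + 825.81643 + 1081.81952 = 2923.326797
B = 1081.819520/2923.326797 = 0.370065

Final: 0.370065


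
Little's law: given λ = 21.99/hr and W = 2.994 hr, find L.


L = λW = 21.99·2.994 = 65.8381

Final: 65.8381


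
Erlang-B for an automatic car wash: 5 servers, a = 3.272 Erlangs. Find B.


B(c,a) = (a^c/c!) / Σ_{k=0}^{c} a^k/k!
a^5/5! = 3.125253
Σ terms (k=0..5): 1.00000 + 3.27200 + 5.35299 + 5.83833 + 4.77575 + 3.12525 = 23.364329
B = 3.125253/23.364329 = 0.133762

Final: 0.133762


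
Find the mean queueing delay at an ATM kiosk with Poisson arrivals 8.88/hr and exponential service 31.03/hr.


ρ = 8.88/31.03 = 0.2862
Wq = ρ/(μ−λ) = 0.2862/(31.03 − 8.88) = 0.2862/22.15 = 0.01292 hr

Final: 0.01292 hr


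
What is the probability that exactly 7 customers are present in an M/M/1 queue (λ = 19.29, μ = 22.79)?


ρ = 19.29/22.79 = 0.8464
P_n = (1−ρ)·ρ^n = (1 − 0.8464)·0.8464^7 = 0.1536·0.311254 = 0.047801

Final: 0.047801


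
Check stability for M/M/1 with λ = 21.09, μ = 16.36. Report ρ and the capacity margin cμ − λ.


Total capacity cμ = 1·16.36 = 16.36/hr
ρ = λ/(cμ) = 21.09/16.36 = 1.2891
Stable ⇔ ρ < 1: NO
Spare capacity = cμ − λ = 16.36 − 21.09 = -4.73/hr

Final: ρ = 1.2891; unstable; margin = -4.73/hr


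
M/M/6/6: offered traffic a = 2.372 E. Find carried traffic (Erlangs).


B(6,2.372) = 0.023334 (Erlang-B)
Carried load = a(1 − B) = 2.372·(1 − 0.023334) = 2.372·0.976666 = 2.3167 E

Final: 2.3167 Erlangs


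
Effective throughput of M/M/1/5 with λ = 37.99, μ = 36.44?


ρ = 1.0425; P_K = (1−ρ)ρ^5/(1−ρ^6) = 0.184492
λ_eff = λ(1 − P_K) = 37.99·(1 − 0.184492) = 37.99·0.815508 = 30.9811 /hr

Final: 30.9811 /hr


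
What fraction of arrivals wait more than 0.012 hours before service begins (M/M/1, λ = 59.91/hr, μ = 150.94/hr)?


ρ = 59.91/150.94 = 0.3969
P(Wq > t) = ρ·e^{−(μ−λ)t} = 0.3969·e^{−1.0924}
= 0.3969·0.335424 = 0.133134

Final: 0.133134


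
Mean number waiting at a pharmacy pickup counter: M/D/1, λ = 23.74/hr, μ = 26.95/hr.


ρ = 23.74/26.95 = 0.8809
M/D/1: Lq = ρ²/(2(1−ρ)) = 0.7760/(2·0.1191) = 3.25737

Final: 3.25737


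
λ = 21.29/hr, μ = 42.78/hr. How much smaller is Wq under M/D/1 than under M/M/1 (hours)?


ρ = 21.29/42.78 = 0.4977
Wq(M/M/1) = ρ/(μ−λ) = 0.4977/21.49 = 0.02316 hr
Wq(M/D/1) = ρ/(2(μ−λ)) = 0.01158 hr
Savings = 0.02316 − 0.01158 = 0.01158 hr

Final: 0.01158 hr


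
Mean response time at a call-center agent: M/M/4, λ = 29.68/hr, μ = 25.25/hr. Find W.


a = 1.1754; ρ = 0.2939; P₀ = 0.307730
Lq = P₀·a^c·ρ/(c!(1−ρ)²) = 0.01443
Wq = Lq/λ = 0.01443/29.68 = 0.0004860 hr
W = Wq + 1/μ = 0.0004860 + 0.03960 = 0.04009 hr

Final: 0.04009 hr
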